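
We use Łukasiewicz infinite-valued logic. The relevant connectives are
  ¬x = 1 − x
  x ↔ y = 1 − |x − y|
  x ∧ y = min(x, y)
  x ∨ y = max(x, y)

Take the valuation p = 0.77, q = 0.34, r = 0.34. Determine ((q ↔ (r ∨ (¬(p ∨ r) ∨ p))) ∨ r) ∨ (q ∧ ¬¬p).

p ∨ r = max(0.77, 0.34) = 0.77
¬(p ∨ r) = 1 − 0.77 = 0.23
¬(p ∨ r) ∨ p = max(0.23, 0.77) = 0.77
r ∨ (¬(p ∨ r) ∨ p) = max(0.34, 0.77) = 0.77
q ↔ (r ∨ (¬(p ∨ r) ∨ p)) = 1 − |0.34 − 0.77| = 1 − 0.43 = 0.57
(q ↔ (r ∨ (¬(p ∨ r) ∨ p))) ∨ r = max(0.57, 0.34) = 0.57
¬p = 1 − 0.77 = 0.23
¬¬p = 1 − 0.23 = 0.77
q ∧ ¬¬p = min(0.34, 0.77) = 0.34
((q ↔ (r ∨ (¬(p ∨ r) ∨ p))) ∨ r) ∨ (q ∧ ¬¬p) = max(0.57, 0.34) = 0.57

0.57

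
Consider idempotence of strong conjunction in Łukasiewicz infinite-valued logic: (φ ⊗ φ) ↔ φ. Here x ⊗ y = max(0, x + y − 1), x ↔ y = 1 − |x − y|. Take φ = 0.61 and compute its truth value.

φ ⊗ φ = max(0, 0.61 + 0.61 − 1) = max(0, 0.22) = 0.22
(φ ⊗ φ) ↔ φ = 1 − |0.22 − 0.61| = 1 − 0.39 = 0.61
(The value 0.61 < 1 shows this instance is not satisfied; fails in Ł∞ since a ⊗ a = max(0, 2a−1) ≠ a in general.)

0.61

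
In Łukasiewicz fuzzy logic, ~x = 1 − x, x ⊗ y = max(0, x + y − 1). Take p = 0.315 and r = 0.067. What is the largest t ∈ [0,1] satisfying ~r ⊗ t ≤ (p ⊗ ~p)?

0.067

~r = 1 − 0.067 = 0.933
So the left factor is ~r = 0.933.
~p = 1 − 0.315 = 0.685
p ⊗ ~p = max(0, 0.315 + 0.685 − 1) = max(0, 0.000) = 0.000
So the right-hand bound is p ⊗ ~p = 0.000.
The residuum of the Łukasiewicz t-norm gives the supremum: min(1, 1 − 0.933 + 0.000).
1 − 0.933 + 0.000 = 0.067, so t = min(1, 0.067) = 0.067.
Check: 0.933 ⊗ 0.067 = max(0, 0.000) = 0.000 ≤ 0.000.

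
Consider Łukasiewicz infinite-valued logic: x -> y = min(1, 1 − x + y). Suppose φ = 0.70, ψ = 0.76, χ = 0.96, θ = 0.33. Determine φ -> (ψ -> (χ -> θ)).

χ -> θ = min(1, 1 − 0.96 + 0.33) = min(1, 0.37) = 0.37
ψ -> (χ -> θ) = min(1, 1 − 0.76 + 0.37) = min(1, 0.61) = 0.61
φ -> (ψ -> (χ -> θ)) = min(1, 1 − 0.70 + 0.61) = min(1, 0.91) = 0.91

0.91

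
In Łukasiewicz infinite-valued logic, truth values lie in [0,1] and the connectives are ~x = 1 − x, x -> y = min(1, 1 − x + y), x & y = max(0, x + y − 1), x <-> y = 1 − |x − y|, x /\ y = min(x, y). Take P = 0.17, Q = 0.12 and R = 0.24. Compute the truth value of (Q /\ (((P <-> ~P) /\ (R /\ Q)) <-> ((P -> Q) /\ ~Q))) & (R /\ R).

~P = 1 − 0.17 = 0.83
P <-> ~P = 1 − |0.17 − 0.83| = 1 − 0.66 = 0.34
R /\ Q = min(0.24, 0.12) = 0.12
(P <-> ~P) /\ (R /\ Q) = min(0.34, 0.12) = 0.12
P -> Q = min(1, 1 − 0.17 + 0.12) = min(1, 0.95) = 0.95
~Q = 1 − 0.12 = 0.88
(P -> Q) /\ ~Q = min(0.95, 0.88) = 0.88
((P <-> ~P) /\ (R /\ Q)) <-> ((P -> Q) /\ ~Q) = 1 − |0.12 − 0.88| = 1 − 0.76 = 0.24
Q /\ (((P <-> ~P) /\ (R /\ Q)) <-> ((P -> Q) /\ ~Q)) = min(0.12, 0.24) = 0.12
R /\ R = min(0.24, 0.24) = 0.24
(Q /\ (((P <-> ~P) /\ (R /\ Q)) <-> ((P -> Q) /\ ~Q))) & (R /\ R) = max(0, 0.12 + 0.24 − 1) = max(0, -0.64) = 0.00

0.00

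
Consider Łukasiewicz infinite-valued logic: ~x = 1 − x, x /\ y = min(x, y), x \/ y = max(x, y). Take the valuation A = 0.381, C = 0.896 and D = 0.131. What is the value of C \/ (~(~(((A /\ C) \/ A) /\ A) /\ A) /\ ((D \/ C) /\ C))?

0.896

A /\ C = min(0.381, 0.896) = 0.381
(A /\ C) \/ A = max(0.381, 0.381) = 0.381
((A /\ C) \/ A) /\ A = min(0.381, 0.381) = 0.381
~(((A /\ C) \/ A) /\ A) = 1 − 0.381 = 0.619
~(((A /\ C) \/ A) /\ A) /\ A = min(0.619, 0.381) = 0.381
~(~(((A /\ C) \/ A) /\ A) /\ A) = 1 − 0.381 = 0.619
D \/ C = max(0.131, 0.896) = 0.896
(D \/ C) /\ C = min(0.896, 0.896) = 0.896
~(~(((A /\ C) \/ A) /\ A) /\ A) /\ ((D \/ C) /\ C) = min(0.619, 0.896) = 0.619
C \/ (~(~(((A /\ C) \/ A) /\ A) /\ A) /\ ((D \/ C) /\ C)) = max(0.896, 0.619) = 0.896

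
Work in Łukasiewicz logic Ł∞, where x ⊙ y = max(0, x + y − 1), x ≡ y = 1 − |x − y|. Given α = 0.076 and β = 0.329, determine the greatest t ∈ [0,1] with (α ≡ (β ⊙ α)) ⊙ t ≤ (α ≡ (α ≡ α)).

0.152

β ⊙ α = max(0, 0.329 + 0.076 − 1) = max(0, -0.595) = 0.000
α ≡ (β ⊙ α) = 1 − |0.076 − 0.000| = 1 − 0.076 = 0.924
So the left factor is α ≡ (β ⊙ α) = 0.924.
α ≡ α = 1 − |0.076 − 0.076| = 1 − 0.000 = 1.000
α ≡ (α ≡ α) = 1 − |0.076 − 1.000| = 1 − 0.924 = 0.076
So the right-hand bound is α ≡ (α ≡ α) = 0.076.
The residuum of the Łukasiewicz t-norm gives the supremum: min(1, 1 − 0.924 + 0.076).
1 − 0.924 + 0.076 = 0.152, so t = min(1, 0.152) = 0.152.
Check: 0.924 ⊙ 0.152 = max(0, 0.076) = 0.076 ≤ 0.076.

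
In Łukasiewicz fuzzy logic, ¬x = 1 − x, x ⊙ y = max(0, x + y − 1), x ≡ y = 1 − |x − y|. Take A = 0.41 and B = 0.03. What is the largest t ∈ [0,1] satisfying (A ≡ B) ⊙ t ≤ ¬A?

A ≡ B = 1 − |0.41 − 0.03| = 1 − 0.38 = 0.62
So the left factor is A ≡ B = 0.62.
¬A = 1 − 0.41 = 0.59
So the right-hand bound is ¬A = 0.59.
The residuum of the Łukasiewicz t-norm gives the supremum: min(1, 1 − 0.62 + 0.59).
1 − 0.62 + 0.59 = 0.97, so t = min(1, 0.97) = 0.97.
Check: 0.62 ⊙ 0.97 = max(0, 0.59) = 0.59 ≤ 0.59.

0.97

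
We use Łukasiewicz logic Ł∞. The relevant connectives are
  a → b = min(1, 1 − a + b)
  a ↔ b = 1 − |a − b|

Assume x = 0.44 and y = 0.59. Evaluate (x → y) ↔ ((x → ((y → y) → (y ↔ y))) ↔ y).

x → y = min(1, 1 − 0.44 + 0.59) = min(1, 1.15) = 1.00
y → y = min(1, 1 − 0.59 + 0.59) = min(1, 1.00) = 1.00
y ↔ y = 1 − |0.59 − 0.59| = 1 − 0.00 = 1.00
(y → y) → (y ↔ y) = min(1, 1 − 1.00 + 1.00) = min(1, 1.00) = 1.00
x → ((y → y) → (y ↔ y)) = min(1, 1 − 0.44 + 1.00) = min(1, 1.56) = 1.00
(x → ((y → y) → (y ↔ y))) ↔ y = 1 − |1.00 − 0.59| = 1 − 0.41 = 0.59
(x → y) ↔ ((x → ((y → y) → (y ↔ y))) ↔ y) = 1 − |1.00 − 0.59| = 1 − 0.41 = 0.59

0.59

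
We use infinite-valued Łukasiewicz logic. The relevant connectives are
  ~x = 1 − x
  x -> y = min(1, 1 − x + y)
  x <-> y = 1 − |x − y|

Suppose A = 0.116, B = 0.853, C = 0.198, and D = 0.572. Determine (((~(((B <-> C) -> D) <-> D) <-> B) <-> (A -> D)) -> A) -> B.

1.000

B <-> C = 1 − |0.853 − 0.198| = 1 − 0.655 = 0.345
(B <-> C) -> D = min(1, 1 − 0.345 + 0.572) = min(1, 1.227) = 1.000
((B <-> C) -> D) <-> D = 1 − |1.000 − 0.572| = 1 − 0.428 = 0.572
~(((B <-> C) -> D) <-> D) = 1 − 0.572 = 0.428
~(((B <-> C) -> D) <-> D) <-> B = 1 − |0.428 − 0.853| = 1 − 0.425 = 0.575
A -> D = min(1, 1 − 0.116 + 0.572) = min(1, 1.456) = 1.000
(~(((B <-> C) -> D) <-> D) <-> B) <-> (A -> D) = 1 − |0.575 − 1.000| = 1 − 0.425 = 0.575
((~(((B <-> C) -> D) <-> D) <-> B) <-> (A -> D)) -> A = min(1, 1 − 0.575 + 0.116) = min(1, 0.541) = 0.541
(((~(((B <-> C) -> D) <-> D) <-> B) <-> (A -> D)) -> A) -> B = min(1, 1 − 0.541 + 0.853) = min(1, 1.312) = 1.000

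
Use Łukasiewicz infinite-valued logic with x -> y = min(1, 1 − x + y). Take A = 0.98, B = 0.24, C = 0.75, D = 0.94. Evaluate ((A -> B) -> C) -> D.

A -> B = min(1, 1 − 0.98 + 0.24) = min(1, 0.26) = 0.26
(A -> B) -> C = min(1, 1 − 0.26 + 0.75) = min(1, 1.49) = 1.00
((A -> B) -> C) -> D = min(1, 1 − 1.00 + 0.94) = min(1, 0.94) = 0.94

0.94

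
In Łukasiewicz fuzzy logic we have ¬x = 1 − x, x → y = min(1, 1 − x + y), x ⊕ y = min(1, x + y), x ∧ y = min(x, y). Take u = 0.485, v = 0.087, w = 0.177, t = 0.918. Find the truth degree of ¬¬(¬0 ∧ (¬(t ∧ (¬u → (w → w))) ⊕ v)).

¬0 = 1 − 0.000 = 1.000
¬u = 1 − 0.485 = 0.515
w → w = min(1, 1 − 0.177 + 0.177) = min(1, 1.000) = 1.000
¬u → (w → w) = min(1, 1 − 0.515 + 1.000) = min(1, 1.485) = 1.000
t ∧ (¬u → (w → w)) = min(0.918, 1.000) = 0.918
¬(t ∧ (¬u → (w → w))) = 1 − 0.918 = 0.082
¬(t ∧ (¬u → (w → w))) ⊕ v = min(1, 0.082 + 0.087) = min(1, 0.169) = 0.169
¬0 ∧ (¬(t ∧ (¬u → (w → w))) ⊕ v) = min(1.000, 0.169) = 0.169
¬(¬0 ∧ (¬(t ∧ (¬u → (w → w))) ⊕ v)) = 1 − 0.169 = 0.831
¬¬(¬0 ∧ (¬(t ∧ (¬u → (w → w))) ⊕ v)) = 1 − 0.831 = 0.169

0.169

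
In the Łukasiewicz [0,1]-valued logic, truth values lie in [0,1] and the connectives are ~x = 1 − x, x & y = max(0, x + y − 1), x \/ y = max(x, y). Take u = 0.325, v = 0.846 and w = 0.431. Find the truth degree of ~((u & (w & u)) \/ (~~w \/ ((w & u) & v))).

0.569

w & u = max(0, 0.431 + 0.325 − 1) = max(0, -0.244) = 0.000
u & (w & u) = max(0, 0.325 + 0.000 − 1) = max(0, -0.675) = 0.000
~w = 1 − 0.431 = 0.569
~~w = 1 − 0.569 = 0.431
(w & u) & v = max(0, 0.000 + 0.846 − 1) = max(0, -0.154) = 0.000
~~w \/ ((w & u) & v) = max(0.431, 0.000) = 0.431
(u & (w & u)) \/ (~~w \/ ((w & u) & v)) = max(0.000, 0.431) = 0.431
~((u & (w & u)) \/ (~~w \/ ((w & u) & v))) = 1 − 0.431 = 0.569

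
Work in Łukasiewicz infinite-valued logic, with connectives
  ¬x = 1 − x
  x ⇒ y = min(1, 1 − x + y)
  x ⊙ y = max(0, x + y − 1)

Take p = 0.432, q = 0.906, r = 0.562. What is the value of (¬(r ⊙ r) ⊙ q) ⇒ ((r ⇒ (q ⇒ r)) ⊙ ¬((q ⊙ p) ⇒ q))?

r ⊙ r = max(0, 0.562 + 0.562 − 1) = max(0, 0.124) = 0.124
¬(r ⊙ r) = 1 − 0.124 = 0.876
¬(r ⊙ r) ⊙ q = max(0, 0.876 + 0.906 − 1) = max(0, 0.782) = 0.782
q ⇒ r = min(1, 1 − 0.906 + 0.562) = min(1, 0.656) = 0.656
r ⇒ (q ⇒ r) = min(1, 1 − 0.562 + 0.656) = min(1, 1.094) = 1.000
q ⊙ p = max(0, 0.906 + 0.432 − 1) = max(0, 0.338) = 0.338
(q ⊙ p) ⇒ q = min(1, 1 − 0.338 + 0.906) = min(1, 1.568) = 1.000
¬((q ⊙ p) ⇒ q) = 1 − 1.000 = 0.000
(r ⇒ (q ⇒ r)) ⊙ ¬((q ⊙ p) ⇒ q) = max(0, 1.000 + 0.000 − 1) = max(0, 0.000) = 0.000
(¬(r ⊙ r) ⊙ q) ⇒ ((r ⇒ (q ⇒ r)) ⊙ ¬((q ⊙ p) ⇒ q)) = min(1, 1 − 0.782 + 0.000) = min(1, 0.218) = 0.218

0.218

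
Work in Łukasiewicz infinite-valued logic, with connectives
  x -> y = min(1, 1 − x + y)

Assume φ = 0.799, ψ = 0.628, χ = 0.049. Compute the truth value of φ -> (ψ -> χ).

0.622

ψ -> χ = min(1, 1 − 0.628 + 0.049) = min(1, 0.421) = 0.421
φ -> (ψ -> χ) = min(1, 1 − 0.799 + 0.421) = min(1, 0.622) = 0.622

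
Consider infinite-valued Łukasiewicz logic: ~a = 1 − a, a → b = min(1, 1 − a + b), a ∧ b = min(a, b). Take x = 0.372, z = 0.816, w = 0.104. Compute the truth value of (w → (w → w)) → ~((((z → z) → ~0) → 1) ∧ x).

w → w = min(1, 1 − 0.104 + 0.104) = min(1, 1.000) = 1.000
w → (w → w) = min(1, 1 − 0.104 + 1.000) = min(1, 1.896) = 1.000
z → z = min(1, 1 − 0.816 + 0.816) = min(1, 1.000) = 1.000
~0 = 1 − 0.000 = 1.000
(z → z) → ~0 = min(1, 1 − 1.000 + 1.000) = min(1, 1.000) = 1.000
((z → z) → ~0) → 1 = min(1, 1 − 1.000 + 1.000) = min(1, 1.000) = 1.000
(((z → z) → ~0) → 1) ∧ x = min(1.000, 0.372) = 0.372
~((((z → z) → ~0) → 1) ∧ x) = 1 − 0.372 = 0.628
(w → (w → w)) → ~((((z → z) → ~0) → 1) ∧ x) = min(1, 1 − 1.000 + 0.628) = min(1, 0.628) = 0.628

0.628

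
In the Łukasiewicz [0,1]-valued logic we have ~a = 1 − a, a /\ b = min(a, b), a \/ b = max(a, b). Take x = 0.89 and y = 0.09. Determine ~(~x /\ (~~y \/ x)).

~x = 1 − 0.89 = 0.11
~y = 1 − 0.09 = 0.91
~~y = 1 − 0.91 = 0.09
~~y \/ x = max(0.09, 0.89) = 0.89
~x /\ (~~y \/ x) = min(0.11, 0.89) = 0.11
~(~x /\ (~~y \/ x)) = 1 − 0.11 = 0.89

0.89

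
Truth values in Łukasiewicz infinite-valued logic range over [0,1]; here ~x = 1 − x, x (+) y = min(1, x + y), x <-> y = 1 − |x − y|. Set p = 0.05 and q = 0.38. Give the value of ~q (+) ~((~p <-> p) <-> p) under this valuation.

0.67

~q = 1 − 0.38 = 0.62
~p = 1 − 0.05 = 0.95
~p <-> p = 1 − |0.95 − 0.05| = 1 − 0.90 = 0.10
(~p <-> p) <-> p = 1 − |0.10 − 0.05| = 1 − 0.05 = 0.95
~((~p <-> p) <-> p) = 1 − 0.95 = 0.05
~q (+) ~((~p <-> p) <-> p) = min(1, 0.62 + 0.05) = min(1, 0.67) = 0.67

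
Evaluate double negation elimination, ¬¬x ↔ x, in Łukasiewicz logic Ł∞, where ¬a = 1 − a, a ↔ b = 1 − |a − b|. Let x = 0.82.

1.00

¬x = 1 − 0.82 = 0.18
¬¬x = 1 − 0.18 = 0.82
¬¬x ↔ x = 1 − |0.82 − 0.82| = 1 − 0.00 = 1.00
(As expected: always 1 in Ł∞ since negation is involutive.)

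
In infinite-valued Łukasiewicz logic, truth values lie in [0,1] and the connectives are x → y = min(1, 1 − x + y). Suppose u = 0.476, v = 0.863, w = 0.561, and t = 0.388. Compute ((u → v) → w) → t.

u → v = min(1, 1 − 0.476 + 0.863) = min(1, 1.387) = 1.000
(u → v) → w = min(1, 1 − 1.000 + 0.561) = min(1, 0.561) = 0.561
((u → v) → w) → t = min(1, 1 − 0.561 + 0.388) = min(1, 0.827) = 0.827

0.827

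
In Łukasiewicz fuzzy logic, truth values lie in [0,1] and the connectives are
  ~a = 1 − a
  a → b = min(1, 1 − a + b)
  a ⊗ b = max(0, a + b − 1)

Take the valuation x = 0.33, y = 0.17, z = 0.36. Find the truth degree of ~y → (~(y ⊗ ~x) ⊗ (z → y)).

0.98

~y = 1 − 0.17 = 0.83
~x = 1 − 0.33 = 0.67
y ⊗ ~x = max(0, 0.17 + 0.67 − 1) = max(0, -0.16) = 0.00
~(y ⊗ ~x) = 1 − 0.00 = 1.00
z → y = min(1, 1 − 0.36 + 0.17) = min(1, 0.81) = 0.81
~(y ⊗ ~x) ⊗ (z → y) = max(0, 1.00 + 0.81 − 1) = max(0, 0.81) = 0.81
~y → (~(y ⊗ ~x) ⊗ (z → y)) = min(1, 1 − 0.83 + 0.81) = min(1, 0.98) = 0.98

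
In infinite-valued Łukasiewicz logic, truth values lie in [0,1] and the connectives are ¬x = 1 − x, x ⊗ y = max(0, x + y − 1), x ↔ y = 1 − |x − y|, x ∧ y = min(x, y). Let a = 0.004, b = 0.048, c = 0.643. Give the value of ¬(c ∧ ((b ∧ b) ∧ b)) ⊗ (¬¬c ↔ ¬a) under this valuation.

b ∧ b = min(0.048, 0.048) = 0.048
(b ∧ b) ∧ b = min(0.048, 0.048) = 0.048
c ∧ ((b ∧ b) ∧ b) = min(0.643, 0.048) = 0.048
¬(c ∧ ((b ∧ b) ∧ b)) = 1 − 0.048 = 0.952
¬c = 1 − 0.643 = 0.357
¬¬c = 1 − 0.357 = 0.643
¬a = 1 − 0.004 = 0.996
¬¬c ↔ ¬a = 1 − |0.643 − 0.996| = 1 − 0.353 = 0.647
¬(c ∧ ((b ∧ b) ∧ b)) ⊗ (¬¬c ↔ ¬a) = max(0, 0.952 + 0.647 − 1) = max(0, 0.599) = 0.599

0.599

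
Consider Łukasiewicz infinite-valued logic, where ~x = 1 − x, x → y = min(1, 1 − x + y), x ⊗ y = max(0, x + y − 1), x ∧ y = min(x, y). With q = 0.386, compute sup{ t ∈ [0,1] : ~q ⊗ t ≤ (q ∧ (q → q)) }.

0.772

~q = 1 − 0.386 = 0.614
So the left factor is ~q = 0.614.
q → q = min(1, 1 − 0.386 + 0.386) = min(1, 1.000) = 1.000
q ∧ (q → q) = min(0.386, 1.000) = 0.386
So the right-hand bound is q ∧ (q → q) = 0.386.
The residuum of the Łukasiewicz t-norm gives the supremum: min(1, 1 − 0.614 + 0.386).
1 − 0.614 + 0.386 = 0.772, so t = min(1, 0.772) = 0.772.
Check: 0.614 ⊗ 0.772 = max(0, 0.386) = 0.386 ≤ 0.386.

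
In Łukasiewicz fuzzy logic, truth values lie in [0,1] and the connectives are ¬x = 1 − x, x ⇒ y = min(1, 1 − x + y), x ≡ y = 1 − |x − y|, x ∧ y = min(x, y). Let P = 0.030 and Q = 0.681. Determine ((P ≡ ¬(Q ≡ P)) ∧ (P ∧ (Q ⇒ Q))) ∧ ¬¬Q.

0.030

Q ≡ P = 1 − |0.681 − 0.030| = 1 − 0.651 = 0.349
¬(Q ≡ P) = 1 − 0.349 = 0.651
P ≡ ¬(Q ≡ P) = 1 − |0.030 − 0.651| = 1 − 0.621 = 0.379
Q ⇒ Q = min(1, 1 − 0.681 + 0.681) = min(1, 1.000) = 1.000
P ∧ (Q ⇒ Q) = min(0.030, 1.000) = 0.030
(P ≡ ¬(Q ≡ P)) ∧ (P ∧ (Q ⇒ Q)) = min(0.379, 0.030) = 0.030
¬Q = 1 − 0.681 = 0.319
¬¬Q = 1 − 0.319 = 0.681
((P ≡ ¬(Q ≡ P)) ∧ (P ∧ (Q ⇒ Q))) ∧ ¬¬Q = min(0.030, 0.681) = 0.030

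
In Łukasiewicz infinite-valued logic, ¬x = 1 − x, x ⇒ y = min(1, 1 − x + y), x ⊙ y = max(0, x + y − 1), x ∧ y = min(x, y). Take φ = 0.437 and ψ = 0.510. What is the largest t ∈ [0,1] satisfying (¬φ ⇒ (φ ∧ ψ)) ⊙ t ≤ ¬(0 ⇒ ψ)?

¬φ = 1 − 0.437 = 0.563
φ ∧ ψ = min(0.437, 0.510) = 0.437
¬φ ⇒ (φ ∧ ψ) = min(1, 1 − 0.563 + 0.437) = min(1, 0.874) = 0.874
So the left factor is ¬φ ⇒ (φ ∧ ψ) = 0.874.
0 ⇒ ψ = min(1, 1 − 0.000 + 0.510) = min(1, 1.510) = 1.000
¬(0 ⇒ ψ) = 1 − 1.000 = 0.000
So the right-hand bound is ¬(0 ⇒ ψ) = 0.000.
The residuum of the Łukasiewicz t-norm gives the supremum: min(1, 1 − 0.874 + 0.000).
1 − 0.874 + 0.000 = 0.126, so t = min(1, 0.126) = 0.126.
Check: 0.874 ⊙ 0.126 = max(0, 0.000) = 0.000 ≤ 0.000.

0.126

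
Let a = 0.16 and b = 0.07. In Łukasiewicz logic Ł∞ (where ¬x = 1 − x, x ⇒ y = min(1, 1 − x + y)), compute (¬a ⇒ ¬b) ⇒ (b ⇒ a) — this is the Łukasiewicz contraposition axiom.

1.00

¬a = 1 − 0.16 = 0.84
¬b = 1 − 0.07 = 0.93
¬a ⇒ ¬b = min(1, 1 − 0.84 + 0.93) = min(1, 1.09) = 1.00
b ⇒ a = min(1, 1 − 0.07 + 0.16) = min(1, 1.09) = 1.00
(¬a ⇒ ¬b) ⇒ (b ⇒ a) = min(1, 1 − 1.00 + 1.00) = min(1, 1.00) = 1.00
(As expected: an axiom of Ł∞, always 1.)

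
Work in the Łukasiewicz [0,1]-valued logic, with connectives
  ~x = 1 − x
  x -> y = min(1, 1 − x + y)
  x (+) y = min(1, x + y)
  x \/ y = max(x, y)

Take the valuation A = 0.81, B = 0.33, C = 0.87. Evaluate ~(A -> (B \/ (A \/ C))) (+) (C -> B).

0.46

A \/ C = max(0.81, 0.87) = 0.87
B \/ (A \/ C) = max(0.33, 0.87) = 0.87
A -> (B \/ (A \/ C)) = min(1, 1 − 0.81 + 0.87) = min(1, 1.06) = 1.00
~(A -> (B \/ (A \/ C))) = 1 − 1.00 = 0.00
C -> B = min(1, 1 − 0.87 + 0.33) = min(1, 0.46) = 0.46
~(A -> (B \/ (A \/ C))) (+) (C -> B) = min(1, 0.00 + 0.46) = min(1, 0.46) = 0.46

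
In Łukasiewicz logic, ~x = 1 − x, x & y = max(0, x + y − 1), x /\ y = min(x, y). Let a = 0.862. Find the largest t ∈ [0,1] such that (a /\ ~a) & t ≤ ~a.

1.000

~a = 1 − 0.862 = 0.138
a /\ ~a = min(0.862, 0.138) = 0.138
So the left factor is a /\ ~a = 0.138.
So the right-hand bound is ~a = 0.138.
The residuum of the Łukasiewicz t-norm gives the supremum: min(1, 1 − 0.138 + 0.138).
1 − 0.138 + 0.138 = 1.000, so t = min(1, 1.000) = 1.000.
Check: 0.138 & 1.000 = max(0, 0.138) = 0.138 ≤ 0.138.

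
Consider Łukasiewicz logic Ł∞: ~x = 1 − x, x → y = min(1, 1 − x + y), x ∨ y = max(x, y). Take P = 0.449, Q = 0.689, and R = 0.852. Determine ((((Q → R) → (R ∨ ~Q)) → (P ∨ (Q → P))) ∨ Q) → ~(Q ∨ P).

Q → R = min(1, 1 − 0.689 + 0.852) = min(1, 1.163) = 1.000
~Q = 1 − 0.689 = 0.311
R ∨ ~Q = max(0.852, 0.311) = 0.852
(Q → R) → (R ∨ ~Q) = min(1, 1 − 1.000 + 0.852) = min(1, 0.852) = 0.852
Q → P = min(1, 1 − 0.689 + 0.449) = min(1, 0.760) = 0.760
P ∨ (Q → P) = max(0.449, 0.760) = 0.760
((Q → R) → (R ∨ ~Q)) → (P ∨ (Q → P)) = min(1, 1 − 0.852 + 0.760) = min(1, 0.908) = 0.908
(((Q → R) → (R ∨ ~Q)) → (P ∨ (Q → P))) ∨ Q = max(0.908, 0.689) = 0.908
Q ∨ P = max(0.689, 0.449) = 0.689
~(Q ∨ P) = 1 − 0.689 = 0.311
((((Q → R) → (R ∨ ~Q)) → (P ∨ (Q → P))) ∨ Q) → ~(Q ∨ P) = min(1, 1 − 0.908 + 0.311) = min(1, 0.403) = 0.403

0.403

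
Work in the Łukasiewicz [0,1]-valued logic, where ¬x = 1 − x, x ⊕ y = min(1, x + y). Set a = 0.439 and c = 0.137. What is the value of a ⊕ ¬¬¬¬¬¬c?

¬c = 1 − 0.137 = 0.863
¬¬c = 1 − 0.863 = 0.137
¬¬¬c = 1 − 0.137 = 0.863
¬¬¬¬c = 1 − 0.863 = 0.137
¬¬¬¬¬c = 1 − 0.137 = 0.863
¬¬¬¬¬¬c = 1 − 0.863 = 0.137
a ⊕ ¬¬¬¬¬¬c = min(1, 0.439 + 0.137) = min(1, 0.576) = 0.576

0.576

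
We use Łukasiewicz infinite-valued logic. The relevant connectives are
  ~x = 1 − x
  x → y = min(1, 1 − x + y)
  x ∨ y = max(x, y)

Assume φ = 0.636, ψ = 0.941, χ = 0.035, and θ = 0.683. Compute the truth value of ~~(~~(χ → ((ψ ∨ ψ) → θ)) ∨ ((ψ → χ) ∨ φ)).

ψ ∨ ψ = max(0.941, 0.941) = 0.941
(ψ ∨ ψ) → θ = min(1, 1 − 0.941 + 0.683) = min(1, 0.742) = 0.742
χ → ((ψ ∨ ψ) → θ) = min(1, 1 − 0.035 + 0.742) = min(1, 1.707) = 1.000
~(χ → ((ψ ∨ ψ) → θ)) = 1 − 1.000 = 0.000
~~(χ → ((ψ ∨ ψ) → θ)) = 1 − 0.000 = 1.000
ψ → χ = min(1, 1 − 0.941 + 0.035) = min(1, 0.094) = 0.094
(ψ → χ) ∨ φ = max(0.094, 0.636) = 0.636
~~(χ → ((ψ ∨ ψ) → θ)) ∨ ((ψ → χ) ∨ φ) = max(1.000, 0.636) = 1.000
~(~~(χ → ((ψ ∨ ψ) → θ)) ∨ ((ψ → χ) ∨ φ)) = 1 − 1.000 = 0.000
~~(~~(χ → ((ψ ∨ ψ) → θ)) ∨ ((ψ → χ) ∨ φ)) = 1 − 0.000 = 1.000

1.000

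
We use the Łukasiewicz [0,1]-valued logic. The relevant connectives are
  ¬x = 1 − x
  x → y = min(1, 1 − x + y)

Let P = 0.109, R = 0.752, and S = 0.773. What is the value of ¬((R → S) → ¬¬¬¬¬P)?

0.109

R → S = min(1, 1 − 0.752 + 0.773) = min(1, 1.021) = 1.000
¬P = 1 − 0.109 = 0.891
¬¬P = 1 − 0.891 = 0.109
¬¬¬P = 1 − 0.109 = 0.891
¬¬¬¬P = 1 − 0.891 = 0.109
¬¬¬¬¬P = 1 − 0.109 = 0.891
(R → S) → ¬¬¬¬¬P = min(1, 1 − 1.000 + 0.891) = min(1, 0.891) = 0.891
¬((R → S) → ¬¬¬¬¬P) = 1 − 0.891 = 0.109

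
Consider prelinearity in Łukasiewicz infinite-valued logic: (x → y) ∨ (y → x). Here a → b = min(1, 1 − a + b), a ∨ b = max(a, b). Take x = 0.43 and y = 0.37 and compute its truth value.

x → y = min(1, 1 − 0.43 + 0.37) = min(1, 0.94) = 0.94
y → x = min(1, 1 − 0.37 + 0.43) = min(1, 1.06) = 1.00
(x → y) ∨ (y → x) = max(0.94, 1.00) = 1.00
(As expected: a Ł∞-tautology — holds in every MV-chain.)

1.00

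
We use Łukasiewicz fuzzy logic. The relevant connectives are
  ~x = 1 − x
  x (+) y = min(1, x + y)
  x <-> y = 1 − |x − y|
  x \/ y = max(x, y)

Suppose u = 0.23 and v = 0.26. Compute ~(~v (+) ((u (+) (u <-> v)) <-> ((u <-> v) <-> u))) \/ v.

0.26

~v = 1 − 0.26 = 0.74
u <-> v = 1 − |0.23 − 0.26| = 1 − 0.03 = 0.97
u (+) (u <-> v) = min(1, 0.23 + 0.97) = min(1, 1.20) = 1.00
(u <-> v) <-> u = 1 − |0.97 − 0.23| = 1 − 0.74 = 0.26
(u (+) (u <-> v)) <-> ((u <-> v) <-> u) = 1 − |1.00 − 0.26| = 1 − 0.74 = 0.26
~v (+) ((u (+) (u <-> v)) <-> ((u <-> v) <-> u)) = min(1, 0.74 + 0.26) = min(1, 1.00) = 1.00
~(~v (+) ((u (+) (u <-> v)) <-> ((u <-> v) <-> u))) = 1 − 1.00 = 0.00
~(~v (+) ((u (+) (u <-> v)) <-> ((u <-> v) <-> u))) \/ v = max(0.00, 0.26) = 0.26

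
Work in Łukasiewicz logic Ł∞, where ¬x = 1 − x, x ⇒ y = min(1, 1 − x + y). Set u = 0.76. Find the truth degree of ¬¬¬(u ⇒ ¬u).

0.52

¬u = 1 − 0.76 = 0.24
u ⇒ ¬u = min(1, 1 − 0.76 + 0.24) = min(1, 0.48) = 0.48
¬(u ⇒ ¬u) = 1 − 0.48 = 0.52
¬¬(u ⇒ ¬u) = 1 − 0.52 = 0.48
¬¬¬(u ⇒ ¬u) = 1 − 0.48 = 0.52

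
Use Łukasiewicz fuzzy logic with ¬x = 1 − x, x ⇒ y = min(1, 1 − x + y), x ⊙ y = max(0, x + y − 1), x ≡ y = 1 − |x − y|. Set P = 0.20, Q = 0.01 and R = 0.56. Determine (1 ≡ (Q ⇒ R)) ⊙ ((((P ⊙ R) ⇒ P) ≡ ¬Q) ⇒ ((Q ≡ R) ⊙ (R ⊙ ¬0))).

Q ⇒ R = min(1, 1 − 0.01 + 0.56) = min(1, 1.55) = 1.00
1 ≡ (Q ⇒ R) = 1 − |1.00 − 1.00| = 1 − 0.00 = 1.00
P ⊙ R = max(0, 0.20 + 0.56 − 1) = max(0, -0.24) = 0.00
(P ⊙ R) ⇒ P = min(1, 1 − 0.00 + 0.20) = min(1, 1.20) = 1.00
¬Q = 1 − 0.01 = 0.99
((P ⊙ R) ⇒ P) ≡ ¬Q = 1 − |1.00 − 0.99| = 1 − 0.01 = 0.99
Q ≡ R = 1 − |0.01 − 0.56| = 1 − 0.55 = 0.45
¬0 = 1 − 0.00 = 1.00
R ⊙ ¬0 = max(0, 0.56 + 1.00 − 1) = max(0, 0.56) = 0.56
(Q ≡ R) ⊙ (R ⊙ ¬0) = max(0, 0.45 + 0.56 − 1) = max(0, 0.01) = 0.01
(((P ⊙ R) ⇒ P) ≡ ¬Q) ⇒ ((Q ≡ R) ⊙ (R ⊙ ¬0)) = min(1, 1 − 0.99 + 0.01) = min(1, 0.02) = 0.02
(1 ≡ (Q ⇒ R)) ⊙ ((((P ⊙ R) ⇒ P) ≡ ¬Q) ⇒ ((Q ≡ R) ⊙ (R ⊙ ¬0))) = max(0, 1.00 + 0.02 − 1) = max(0, 0.02) = 0.02

0.02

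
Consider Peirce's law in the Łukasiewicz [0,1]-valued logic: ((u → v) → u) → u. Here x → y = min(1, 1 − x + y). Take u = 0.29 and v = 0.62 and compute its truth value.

1.00

u → v = min(1, 1 − 0.29 + 0.62) = min(1, 1.33) = 1.00
(u → v) → u = min(1, 1 − 1.00 + 0.29) = min(1, 0.29) = 0.29
((u → v) → u) → u = min(1, 1 − 0.29 + 0.29) = min(1, 1.00) = 1.00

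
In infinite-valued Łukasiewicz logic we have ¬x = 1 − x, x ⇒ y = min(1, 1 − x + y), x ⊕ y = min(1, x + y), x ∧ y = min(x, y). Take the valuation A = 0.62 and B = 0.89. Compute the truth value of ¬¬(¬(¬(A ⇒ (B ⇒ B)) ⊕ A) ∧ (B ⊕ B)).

0.38

B ⇒ B = min(1, 1 − 0.89 + 0.89) = min(1, 1.00) = 1.00
A ⇒ (B ⇒ B) = min(1, 1 − 0.62 + 1.00) = min(1, 1.38) = 1.00
¬(A ⇒ (B ⇒ B)) = 1 − 1.00 = 0.00
¬(A ⇒ (B ⇒ B)) ⊕ A = min(1, 0.00 + 0.62) = min(1, 0.62) = 0.62
¬(¬(A ⇒ (B ⇒ B)) ⊕ A) = 1 − 0.62 = 0.38
B ⊕ B = min(1, 0.89 + 0.89) = min(1, 1.78) = 1.00
¬(¬(A ⇒ (B ⇒ B)) ⊕ A) ∧ (B ⊕ B) = min(0.38, 1.00) = 0.38
¬(¬(¬(A ⇒ (B ⇒ B)) ⊕ A) ∧ (B ⊕ B)) = 1 − 0.38 = 0.62
¬¬(¬(¬(A ⇒ (B ⇒ B)) ⊕ A) ∧ (B ⊕ B)) = 1 − 0.62 = 0.38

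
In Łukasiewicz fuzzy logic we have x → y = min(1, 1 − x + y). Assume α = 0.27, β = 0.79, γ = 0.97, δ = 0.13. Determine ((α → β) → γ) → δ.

α → β = min(1, 1 − 0.27 + 0.79) = min(1, 1.52) = 1.00
(α → β) → γ = min(1, 1 − 1.00 + 0.97) = min(1, 0.97) = 0.97
((α → β) → γ) → δ = min(1, 1 − 0.97 + 0.13) = min(1, 0.16) = 0.16

0.16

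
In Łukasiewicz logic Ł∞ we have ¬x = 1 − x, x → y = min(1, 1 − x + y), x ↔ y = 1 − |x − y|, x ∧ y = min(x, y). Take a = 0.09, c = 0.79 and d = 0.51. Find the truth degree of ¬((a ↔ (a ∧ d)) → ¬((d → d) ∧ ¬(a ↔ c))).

0.70

a ∧ d = min(0.09, 0.51) = 0.09
a ↔ (a ∧ d) = 1 − |0.09 − 0.09| = 1 − 0.00 = 1.00
d → d = min(1, 1 − 0.51 + 0.51) = min(1, 1.00) = 1.00
a ↔ c = 1 − |0.09 − 0.79| = 1 − 0.70 = 0.30
¬(a ↔ c) = 1 − 0.30 = 0.70
(d → d) ∧ ¬(a ↔ c) = min(1.00, 0.70) = 0.70
¬((d → d) ∧ ¬(a ↔ c)) = 1 − 0.70 = 0.30
(a ↔ (a ∧ d)) → ¬((d → d) ∧ ¬(a ↔ c)) = min(1, 1 − 1.00 + 0.30) = min(1, 0.30) = 0.30
¬((a ↔ (a ∧ d)) → ¬((d → d) ∧ ¬(a ↔ c))) = 1 − 0.30 = 0.70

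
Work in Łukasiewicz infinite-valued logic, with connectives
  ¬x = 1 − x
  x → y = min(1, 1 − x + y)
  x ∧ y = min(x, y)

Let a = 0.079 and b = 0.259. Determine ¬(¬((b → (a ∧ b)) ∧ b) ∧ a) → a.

a ∧ b = min(0.079, 0.259) = 0.079
b → (a ∧ b) = min(1, 1 − 0.259 + 0.079) = min(1, 0.820) = 0.820
(b → (a ∧ b)) ∧ b = min(0.820, 0.259) = 0.259
¬((b → (a ∧ b)) ∧ b) = 1 − 0.259 = 0.741
¬((b → (a ∧ b)) ∧ b) ∧ a = min(0.741, 0.079) = 0.079
¬(¬((b → (a ∧ b)) ∧ b) ∧ a) = 1 − 0.079 = 0.921
¬(¬((b → (a ∧ b)) ∧ b) ∧ a) → a = min(1, 1 − 0.921 + 0.079) = min(1, 0.158) = 0.158

0.158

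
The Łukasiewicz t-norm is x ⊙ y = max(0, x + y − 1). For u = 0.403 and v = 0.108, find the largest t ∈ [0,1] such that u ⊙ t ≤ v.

The residuum of the Łukasiewicz t-norm gives the supremum: min(1, 1 − 0.403 + 0.108).
1 − 0.403 + 0.108 = 0.705, so t = min(1, 0.705) = 0.705.
Check: 0.403 ⊙ 0.705 = max(0, 0.108) = 0.108 ≤ 0.108.

0.705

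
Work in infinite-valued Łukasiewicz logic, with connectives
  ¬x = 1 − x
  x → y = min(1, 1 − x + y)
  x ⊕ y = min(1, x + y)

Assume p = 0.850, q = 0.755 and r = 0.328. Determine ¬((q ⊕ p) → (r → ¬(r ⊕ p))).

0.328

q ⊕ p = min(1, 0.755 + 0.850) = min(1, 1.605) = 1.000
r ⊕ p = min(1, 0.328 + 0.850) = min(1, 1.178) = 1.000
¬(r ⊕ p) = 1 − 1.000 = 0.000
r → ¬(r ⊕ p) = min(1, 1 − 0.328 + 0.000) = min(1, 0.672) = 0.672
(q ⊕ p) → (r → ¬(r ⊕ p)) = min(1, 1 − 1.000 + 0.672) = min(1, 0.672) = 0.672
¬((q ⊕ p) → (r → ¬(r ⊕ p))) = 1 − 0.672 = 0.328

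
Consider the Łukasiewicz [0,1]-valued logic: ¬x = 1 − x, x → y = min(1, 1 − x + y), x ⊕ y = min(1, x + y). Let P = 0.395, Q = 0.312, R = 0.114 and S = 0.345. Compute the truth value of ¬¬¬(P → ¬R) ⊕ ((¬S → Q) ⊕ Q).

¬R = 1 − 0.114 = 0.886
P → ¬R = min(1, 1 − 0.395 + 0.886) = min(1, 1.491) = 1.000
¬(P → ¬R) = 1 − 1.000 = 0.000
¬¬(P → ¬R) = 1 − 0.000 = 1.000
¬¬¬(P → ¬R) = 1 − 1.000 = 0.000
¬S = 1 − 0.345 = 0.655
¬S → Q = min(1, 1 − 0.655 + 0.312) = min(1, 0.657) = 0.657
(¬S → Q) ⊕ Q = min(1, 0.657 + 0.312) = min(1, 0.969) = 0.969
¬¬¬(P → ¬R) ⊕ ((¬S → Q) ⊕ Q) = min(1, 0.000 + 0.969) = min(1, 0.969) = 0.969

0.969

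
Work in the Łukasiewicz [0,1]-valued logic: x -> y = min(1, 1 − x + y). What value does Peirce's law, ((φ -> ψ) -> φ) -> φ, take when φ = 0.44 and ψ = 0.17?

0.73

φ -> ψ = min(1, 1 − 0.44 + 0.17) = min(1, 0.73) = 0.73
(φ -> ψ) -> φ = min(1, 1 − 0.73 + 0.44) = min(1, 0.71) = 0.71
((φ -> ψ) -> φ) -> φ = min(1, 1 − 0.71 + 0.44) = min(1, 0.73) = 0.73
(The value 0.73 < 1 shows this instance is not satisfied; not a Ł∞-tautology in general.)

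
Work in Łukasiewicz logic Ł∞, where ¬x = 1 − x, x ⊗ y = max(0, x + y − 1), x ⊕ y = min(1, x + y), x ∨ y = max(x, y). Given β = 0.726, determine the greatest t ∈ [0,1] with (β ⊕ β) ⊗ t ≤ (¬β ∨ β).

0.726

β ⊕ β = min(1, 0.726 + 0.726) = min(1, 1.452) = 1.000
So the left factor is β ⊕ β = 1.000.
¬β = 1 − 0.726 = 0.274
¬β ∨ β = max(0.274, 0.726) = 0.726
So the right-hand bound is ¬β ∨ β = 0.726.
The residuum of the Łukasiewicz t-norm gives the supremum: min(1, 1 − 1.000 + 0.726).
1 − 1.000 + 0.726 = 0.726, so t = min(1, 0.726) = 0.726.
Check: 1.000 ⊗ 0.726 = max(0, 0.726) = 0.726 ≤ 0.726.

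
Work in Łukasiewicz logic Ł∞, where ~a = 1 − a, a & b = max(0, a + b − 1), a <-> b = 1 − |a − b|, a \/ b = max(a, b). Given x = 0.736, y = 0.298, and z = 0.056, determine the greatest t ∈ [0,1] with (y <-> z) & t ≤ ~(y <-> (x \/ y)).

y <-> z = 1 − |0.298 − 0.056| = 1 − 0.242 = 0.758
So the left factor is y <-> z = 0.758.
x \/ y = max(0.736, 0.298) = 0.736
y <-> (x \/ y) = 1 − |0.298 − 0.736| = 1 − 0.438 = 0.562
~(y <-> (x \/ y)) = 1 − 0.562 = 0.438
So the right-hand bound is ~(y <-> (x \/ y)) = 0.438.
The residuum of the Łukasiewicz t-norm gives the supremum: min(1, 1 − 0.758 + 0.438).
1 − 0.758 + 0.438 = 0.680, so t = min(1, 0.680) = 0.680.
Check: 0.758 & 0.680 = max(0, 0.438) = 0.438 ≤ 0.438.

0.680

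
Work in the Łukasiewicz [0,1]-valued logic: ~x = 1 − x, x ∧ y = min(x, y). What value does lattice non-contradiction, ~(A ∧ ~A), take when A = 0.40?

0.60

~A = 1 − 0.40 = 0.60
A ∧ ~A = min(0.40, 0.60) = 0.40
~(A ∧ ~A) = 1 − 0.40 = 0.60
(The value 0.60 < 1 shows this instance is not satisfied; not a Ł∞-tautology — its value is 1 − min(a, 1−a).)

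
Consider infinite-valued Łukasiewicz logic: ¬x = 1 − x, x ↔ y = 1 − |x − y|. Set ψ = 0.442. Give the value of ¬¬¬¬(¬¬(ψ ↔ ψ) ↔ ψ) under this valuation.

0.442

ψ ↔ ψ = 1 − |0.442 − 0.442| = 1 − 0.000 = 1.000
¬(ψ ↔ ψ) = 1 − 1.000 = 0.000
¬¬(ψ ↔ ψ) = 1 − 0.000 = 1.000
¬¬(ψ ↔ ψ) ↔ ψ = 1 − |1.000 − 0.442| = 1 − 0.558 = 0.442
¬(¬¬(ψ ↔ ψ) ↔ ψ) = 1 − 0.442 = 0.558
¬¬(¬¬(ψ ↔ ψ) ↔ ψ) = 1 − 0.558 = 0.442
¬¬¬(¬¬(ψ ↔ ψ) ↔ ψ) = 1 − 0.442 = 0.558
¬¬¬¬(¬¬(ψ ↔ ψ) ↔ ψ) = 1 − 0.558 = 0.442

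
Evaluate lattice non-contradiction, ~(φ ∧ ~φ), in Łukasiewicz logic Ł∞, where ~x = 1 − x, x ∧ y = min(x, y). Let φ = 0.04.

0.96

~φ = 1 − 0.04 = 0.96
φ ∧ ~φ = min(0.04, 0.96) = 0.04
~(φ ∧ ~φ) = 1 − 0.04 = 0.96
(The value 0.96 < 1 shows this instance is not satisfied; not a Ł∞-tautology — its value is 1 − min(a, 1−a).)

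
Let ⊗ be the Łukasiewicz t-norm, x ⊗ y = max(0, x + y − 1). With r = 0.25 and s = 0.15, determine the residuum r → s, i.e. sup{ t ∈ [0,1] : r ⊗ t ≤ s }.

0.90

The residuum of the Łukasiewicz t-norm gives the supremum: min(1, 1 − 0.25 + 0.15).
1 − 0.25 + 0.15 = 0.90, so t = min(1, 0.90) = 0.90.
Check: 0.25 ⊗ 0.90 = max(0, 0.15) = 0.15 ≤ 0.15.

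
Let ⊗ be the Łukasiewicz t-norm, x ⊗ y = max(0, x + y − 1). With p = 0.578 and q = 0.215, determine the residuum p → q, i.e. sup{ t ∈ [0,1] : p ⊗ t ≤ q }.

0.637

The residuum of the Łukasiewicz t-norm gives the supremum: min(1, 1 − 0.578 + 0.215).
1 − 0.578 + 0.215 = 0.637, so t = min(1, 0.637) = 0.637.
Check: 0.578 ⊗ 0.637 = max(0, 0.215) = 0.215 ≤ 0.215.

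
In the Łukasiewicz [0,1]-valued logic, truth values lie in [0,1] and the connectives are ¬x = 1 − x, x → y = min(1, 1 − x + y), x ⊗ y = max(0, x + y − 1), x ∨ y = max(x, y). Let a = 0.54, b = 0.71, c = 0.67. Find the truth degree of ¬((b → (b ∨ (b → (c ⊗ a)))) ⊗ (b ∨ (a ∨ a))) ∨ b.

0.71

c ⊗ a = max(0, 0.67 + 0.54 − 1) = max(0, 0.21) = 0.21
b → (c ⊗ a) = min(1, 1 − 0.71 + 0.21) = min(1, 0.50) = 0.50
b ∨ (b → (c ⊗ a)) = max(0.71, 0.50) = 0.71
b → (b ∨ (b → (c ⊗ a))) = min(1, 1 − 0.71 + 0.71) = min(1, 1.00) = 1.00
a ∨ a = max(0.54, 0.54) = 0.54
b ∨ (a ∨ a) = max(0.71, 0.54) = 0.71
(b → (b ∨ (b → (c ⊗ a)))) ⊗ (b ∨ (a ∨ a)) = max(0, 1.00 + 0.71 − 1) = max(0, 0.71) = 0.71
¬((b → (b ∨ (b → (c ⊗ a)))) ⊗ (b ∨ (a ∨ a))) = 1 − 0.71 = 0.29
¬((b → (b ∨ (b → (c ⊗ a)))) ⊗ (b ∨ (a ∨ a))) ∨ b = max(0.29, 0.71) = 0.71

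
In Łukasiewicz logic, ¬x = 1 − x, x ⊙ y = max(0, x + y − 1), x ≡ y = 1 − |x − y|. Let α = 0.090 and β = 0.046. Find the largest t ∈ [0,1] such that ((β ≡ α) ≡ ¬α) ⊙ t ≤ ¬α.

0.956

β ≡ α = 1 − |0.046 − 0.090| = 1 − 0.044 = 0.956
¬α = 1 − 0.090 = 0.910
(β ≡ α) ≡ ¬α = 1 − |0.956 − 0.910| = 1 − 0.046 = 0.954
So the left factor is (β ≡ α) ≡ ¬α = 0.954.
So the right-hand bound is ¬α = 0.910.
The residuum of the Łukasiewicz t-norm gives the supremum: min(1, 1 − 0.954 + 0.910).
1 − 0.954 + 0.910 = 0.956, so t = min(1, 0.956) = 0.956.
Check: 0.954 ⊙ 0.956 = max(0, 0.910) = 0.910 ≤ 0.910.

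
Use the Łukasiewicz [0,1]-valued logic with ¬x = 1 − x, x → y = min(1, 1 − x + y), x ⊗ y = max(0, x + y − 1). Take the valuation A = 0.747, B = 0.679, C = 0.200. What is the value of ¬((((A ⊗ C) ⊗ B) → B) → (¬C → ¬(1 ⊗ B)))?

A ⊗ C = max(0, 0.747 + 0.200 − 1) = max(0, -0.053) = 0.000
(A ⊗ C) ⊗ B = max(0, 0.000 + 0.679 − 1) = max(0, -0.321) = 0.000
((A ⊗ C) ⊗ B) → B = min(1, 1 − 0.000 + 0.679) = min(1, 1.679) = 1.000
¬C = 1 − 0.200 = 0.800
1 ⊗ B = max(0, 1.000 + 0.679 − 1) = max(0, 0.679) = 0.679
¬(1 ⊗ B) = 1 − 0.679 = 0.321
¬C → ¬(1 ⊗ B) = min(1, 1 − 0.800 + 0.321) = min(1, 0.521) = 0.521
(((A ⊗ C) ⊗ B) → B) → (¬C → ¬(1 ⊗ B)) = min(1, 1 − 1.000 + 0.521) = min(1, 0.521) = 0.521
¬((((A ⊗ C) ⊗ B) → B) → (¬C → ¬(1 ⊗ B))) = 1 − 0.521 = 0.479

0.479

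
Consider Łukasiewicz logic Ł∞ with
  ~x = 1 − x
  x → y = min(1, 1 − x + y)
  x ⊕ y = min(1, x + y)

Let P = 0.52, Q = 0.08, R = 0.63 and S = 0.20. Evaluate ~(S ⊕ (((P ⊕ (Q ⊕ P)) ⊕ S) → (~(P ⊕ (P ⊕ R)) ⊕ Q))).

0.72

Q ⊕ P = min(1, 0.08 + 0.52) = min(1, 0.60) = 0.60
P ⊕ (Q ⊕ P) = min(1, 0.52 + 0.60) = min(1, 1.12) = 1.00
(P ⊕ (Q ⊕ P)) ⊕ S = min(1, 1.00 + 0.20) = min(1, 1.20) = 1.00
P ⊕ R = min(1, 0.52 + 0.63) = min(1, 1.15) = 1.00
P ⊕ (P ⊕ R) = min(1, 0.52 + 1.00) = min(1, 1.52) = 1.00
~(P ⊕ (P ⊕ R)) = 1 − 1.00 = 0.00
~(P ⊕ (P ⊕ R)) ⊕ Q = min(1, 0.00 + 0.08) = min(1, 0.08) = 0.08
((P ⊕ (Q ⊕ P)) ⊕ S) → (~(P ⊕ (P ⊕ R)) ⊕ Q) = min(1, 1 − 1.00 + 0.08) = min(1, 0.08) = 0.08
S ⊕ (((P ⊕ (Q ⊕ P)) ⊕ S) → (~(P ⊕ (P ⊕ R)) ⊕ Q)) = min(1, 0.20 + 0.08) = min(1, 0.28) = 0.28
~(S ⊕ (((P ⊕ (Q ⊕ P)) ⊕ S) → (~(P ⊕ (P ⊕ R)) ⊕ Q))) = 1 − 0.28 = 0.72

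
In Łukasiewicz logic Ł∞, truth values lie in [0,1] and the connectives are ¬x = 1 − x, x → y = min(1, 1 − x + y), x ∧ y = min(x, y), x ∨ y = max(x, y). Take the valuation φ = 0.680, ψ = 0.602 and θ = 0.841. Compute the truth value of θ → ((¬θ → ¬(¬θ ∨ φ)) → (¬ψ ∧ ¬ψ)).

0.557

¬θ = 1 − 0.841 = 0.159
¬θ ∨ φ = max(0.159, 0.680) = 0.680
¬(¬θ ∨ φ) = 1 − 0.680 = 0.320
¬θ → ¬(¬θ ∨ φ) = min(1, 1 − 0.159 + 0.320) = min(1, 1.161) = 1.000
¬ψ = 1 − 0.602 = 0.398
¬ψ ∧ ¬ψ = min(0.398, 0.398) = 0.398
(¬θ → ¬(¬θ ∨ φ)) → (¬ψ ∧ ¬ψ) = min(1, 1 − 1.000 + 0.398) = min(1, 0.398) = 0.398
θ → ((¬θ → ¬(¬θ ∨ φ)) → (¬ψ ∧ ¬ψ)) = min(1, 1 − 0.841 + 0.398) = min(1, 0.557) = 0.557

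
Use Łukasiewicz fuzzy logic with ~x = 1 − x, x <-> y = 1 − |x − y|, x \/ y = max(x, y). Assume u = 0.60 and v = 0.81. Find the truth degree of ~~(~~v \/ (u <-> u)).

1.00

~v = 1 − 0.81 = 0.19
~~v = 1 − 0.19 = 0.81
u <-> u = 1 − |0.60 − 0.60| = 1 − 0.00 = 1.00
~~v \/ (u <-> u) = max(0.81, 1.00) = 1.00
~(~~v \/ (u <-> u)) = 1 − 1.00 = 0.00
~~(~~v \/ (u <-> u)) = 1 − 0.00 = 1.00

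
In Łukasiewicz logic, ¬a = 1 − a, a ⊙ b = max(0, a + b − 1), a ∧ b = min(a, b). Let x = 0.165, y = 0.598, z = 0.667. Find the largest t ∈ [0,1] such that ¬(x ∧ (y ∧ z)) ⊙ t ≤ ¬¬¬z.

y ∧ z = min(0.598, 0.667) = 0.598
x ∧ (y ∧ z) = min(0.165, 0.598) = 0.165
¬(x ∧ (y ∧ z)) = 1 − 0.165 = 0.835
So the left factor is ¬(x ∧ (y ∧ z)) = 0.835.
¬z = 1 − 0.667 = 0.333
¬¬z = 1 − 0.333 = 0.667
¬¬¬z = 1 − 0.667 = 0.333
So the right-hand bound is ¬¬¬z = 0.333.
The residuum of the Łukasiewicz t-norm gives the supremum: min(1, 1 − 0.835 + 0.333).
1 − 0.835 + 0.333 = 0.498, so t = min(1, 0.498) = 0.498.
Check: 0.835 ⊙ 0.498 = max(0, 0.333) = 0.333 ≤ 0.333.

0.498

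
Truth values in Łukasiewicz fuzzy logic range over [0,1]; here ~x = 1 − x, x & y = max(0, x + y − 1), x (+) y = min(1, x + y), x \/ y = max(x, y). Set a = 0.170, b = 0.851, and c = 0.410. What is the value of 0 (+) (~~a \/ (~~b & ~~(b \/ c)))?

~a = 1 − 0.170 = 0.830
~~a = 1 − 0.830 = 0.170
~b = 1 − 0.851 = 0.149
~~b = 1 − 0.149 = 0.851
b \/ c = max(0.851, 0.410) = 0.851
~(b \/ c) = 1 − 0.851 = 0.149
~~(b \/ c) = 1 − 0.149 = 0.851
~~b & ~~(b \/ c) = max(0, 0.851 + 0.851 − 1) = max(0, 0.702) = 0.702
~~a \/ (~~b & ~~(b \/ c)) = max(0.170, 0.702) = 0.702
0 (+) (~~a \/ (~~b & ~~(b \/ c))) = min(1, 0.000 + 0.702) = min(1, 0.702) = 0.702

0.702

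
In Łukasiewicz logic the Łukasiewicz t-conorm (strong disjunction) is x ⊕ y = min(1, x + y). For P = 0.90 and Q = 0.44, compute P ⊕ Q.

1.00

P ⊕ Q = min(1, 0.90 + 0.44) = min(1, 1.34) = 1.00
For comparison, the Gödel t-conorm max(x, y) would give 0.90.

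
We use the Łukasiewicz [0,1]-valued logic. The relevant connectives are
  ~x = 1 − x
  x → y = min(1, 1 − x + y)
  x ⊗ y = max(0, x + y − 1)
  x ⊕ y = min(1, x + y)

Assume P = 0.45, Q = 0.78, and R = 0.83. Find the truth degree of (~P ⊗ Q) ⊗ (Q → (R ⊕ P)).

~P = 1 − 0.45 = 0.55
~P ⊗ Q = max(0, 0.55 + 0.78 − 1) = max(0, 0.33) = 0.33
R ⊕ P = min(1, 0.83 + 0.45) = min(1, 1.28) = 1.00
Q → (R ⊕ P) = min(1, 1 − 0.78 + 1.00) = min(1, 1.22) = 1.00
(~P ⊗ Q) ⊗ (Q → (R ⊕ P)) = max(0, 0.33 + 1.00 − 1) = max(0, 0.33) = 0.33

0.33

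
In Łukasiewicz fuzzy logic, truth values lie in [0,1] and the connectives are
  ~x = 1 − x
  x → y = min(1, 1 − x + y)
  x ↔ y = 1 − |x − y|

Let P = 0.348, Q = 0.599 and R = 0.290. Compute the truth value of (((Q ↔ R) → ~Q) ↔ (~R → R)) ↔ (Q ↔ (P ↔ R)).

Q ↔ R = 1 − |0.599 − 0.290| = 1 − 0.309 = 0.691
~Q = 1 − 0.599 = 0.401
(Q ↔ R) → ~Q = min(1, 1 − 0.691 + 0.401) = min(1, 0.710) = 0.710
~R = 1 − 0.290 = 0.710
~R → R = min(1, 1 − 0.710 + 0.290) = min(1, 0.580) = 0.580
((Q ↔ R) → ~Q) ↔ (~R → R) = 1 − |0.710 − 0.580| = 1 − 0.130 = 0.870
P ↔ R = 1 − |0.348 − 0.290| = 1 − 0.058 = 0.942
Q ↔ (P ↔ R) = 1 − |0.599 − 0.942| = 1 − 0.343 = 0.657
(((Q ↔ R) → ~Q) ↔ (~R → R)) ↔ (Q ↔ (P ↔ R)) = 1 − |0.870 − 0.657| = 1 − 0.213 = 0.787

0.787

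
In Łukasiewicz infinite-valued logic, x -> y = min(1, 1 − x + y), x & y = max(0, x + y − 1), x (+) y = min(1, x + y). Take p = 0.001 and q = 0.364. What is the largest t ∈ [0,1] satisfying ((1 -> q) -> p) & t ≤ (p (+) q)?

1 -> q = min(1, 1 − 1.000 + 0.364) = min(1, 0.364) = 0.364
(1 -> q) -> p = min(1, 1 − 0.364 + 0.001) = min(1, 0.637) = 0.637
So the left factor is (1 -> q) -> p = 0.637.
p (+) q = min(1, 0.001 + 0.364) = min(1, 0.365) = 0.365
So the right-hand bound is p (+) q = 0.365.
The residuum of the Łukasiewicz t-norm gives the supremum: min(1, 1 − 0.637 + 0.365).
1 − 0.637 + 0.365 = 0.728, so t = min(1, 0.728) = 0.728.
Check: 0.637 & 0.728 = max(0, 0.365) = 0.365 ≤ 0.365.

0.728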